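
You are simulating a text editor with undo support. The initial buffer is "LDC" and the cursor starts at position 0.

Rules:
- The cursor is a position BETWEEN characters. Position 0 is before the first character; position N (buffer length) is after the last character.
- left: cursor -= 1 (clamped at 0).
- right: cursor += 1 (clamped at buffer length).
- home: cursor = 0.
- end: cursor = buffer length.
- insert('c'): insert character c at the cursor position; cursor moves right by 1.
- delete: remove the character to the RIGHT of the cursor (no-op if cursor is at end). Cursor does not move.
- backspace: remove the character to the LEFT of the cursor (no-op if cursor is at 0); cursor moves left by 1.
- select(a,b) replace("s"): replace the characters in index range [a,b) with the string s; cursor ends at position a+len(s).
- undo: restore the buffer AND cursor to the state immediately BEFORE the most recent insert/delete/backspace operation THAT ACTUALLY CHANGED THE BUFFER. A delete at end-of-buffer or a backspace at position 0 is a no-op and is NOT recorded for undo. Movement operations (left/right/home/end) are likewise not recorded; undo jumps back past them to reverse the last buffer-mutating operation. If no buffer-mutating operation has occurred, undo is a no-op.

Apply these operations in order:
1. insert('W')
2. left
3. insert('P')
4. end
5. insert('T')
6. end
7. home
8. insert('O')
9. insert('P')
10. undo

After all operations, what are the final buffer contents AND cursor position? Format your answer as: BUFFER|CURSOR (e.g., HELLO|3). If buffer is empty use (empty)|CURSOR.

Answer: OPWLDCT|1

Derivation:
After op 1 (insert('W')): buf='WLDC' cursor=1
After op 2 (left): buf='WLDC' cursor=0
After op 3 (insert('P')): buf='PWLDC' cursor=1
After op 4 (end): buf='PWLDC' cursor=5
After op 5 (insert('T')): buf='PWLDCT' cursor=6
After op 6 (end): buf='PWLDCT' cursor=6
After op 7 (home): buf='PWLDCT' cursor=0
After op 8 (insert('O')): buf='OPWLDCT' cursor=1
After op 9 (insert('P')): buf='OPPWLDCT' cursor=2
After op 10 (undo): buf='OPWLDCT' cursor=1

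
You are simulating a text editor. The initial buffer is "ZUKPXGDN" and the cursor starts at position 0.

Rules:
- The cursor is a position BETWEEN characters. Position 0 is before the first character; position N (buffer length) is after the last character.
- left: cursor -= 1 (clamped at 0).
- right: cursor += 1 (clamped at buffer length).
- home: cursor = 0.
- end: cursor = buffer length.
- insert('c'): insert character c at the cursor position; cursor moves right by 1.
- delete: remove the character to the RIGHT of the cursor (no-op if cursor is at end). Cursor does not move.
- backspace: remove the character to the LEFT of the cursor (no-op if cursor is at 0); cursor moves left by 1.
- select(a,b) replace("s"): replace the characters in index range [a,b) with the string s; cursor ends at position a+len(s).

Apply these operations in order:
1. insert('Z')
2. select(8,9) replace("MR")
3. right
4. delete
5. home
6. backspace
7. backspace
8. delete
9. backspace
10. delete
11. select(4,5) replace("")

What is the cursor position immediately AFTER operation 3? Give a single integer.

Answer: 10

Derivation:
After op 1 (insert('Z')): buf='ZZUKPXGDN' cursor=1
After op 2 (select(8,9) replace("MR")): buf='ZZUKPXGDMR' cursor=10
After op 3 (right): buf='ZZUKPXGDMR' cursor=10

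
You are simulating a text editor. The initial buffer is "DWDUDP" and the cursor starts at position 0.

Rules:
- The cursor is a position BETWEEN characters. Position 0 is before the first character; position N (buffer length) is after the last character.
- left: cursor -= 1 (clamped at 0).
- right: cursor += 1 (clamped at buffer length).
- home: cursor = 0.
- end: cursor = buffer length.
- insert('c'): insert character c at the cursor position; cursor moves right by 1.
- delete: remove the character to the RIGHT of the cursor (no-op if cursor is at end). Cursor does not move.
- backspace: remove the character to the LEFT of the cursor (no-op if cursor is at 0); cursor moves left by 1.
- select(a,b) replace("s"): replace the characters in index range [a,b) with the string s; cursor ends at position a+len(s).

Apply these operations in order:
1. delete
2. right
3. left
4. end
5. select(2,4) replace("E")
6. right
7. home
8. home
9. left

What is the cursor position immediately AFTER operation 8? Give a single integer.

Answer: 0

Derivation:
After op 1 (delete): buf='WDUDP' cursor=0
After op 2 (right): buf='WDUDP' cursor=1
After op 3 (left): buf='WDUDP' cursor=0
After op 4 (end): buf='WDUDP' cursor=5
After op 5 (select(2,4) replace("E")): buf='WDEP' cursor=3
After op 6 (right): buf='WDEP' cursor=4
After op 7 (home): buf='WDEP' cursor=0
After op 8 (home): buf='WDEP' cursor=0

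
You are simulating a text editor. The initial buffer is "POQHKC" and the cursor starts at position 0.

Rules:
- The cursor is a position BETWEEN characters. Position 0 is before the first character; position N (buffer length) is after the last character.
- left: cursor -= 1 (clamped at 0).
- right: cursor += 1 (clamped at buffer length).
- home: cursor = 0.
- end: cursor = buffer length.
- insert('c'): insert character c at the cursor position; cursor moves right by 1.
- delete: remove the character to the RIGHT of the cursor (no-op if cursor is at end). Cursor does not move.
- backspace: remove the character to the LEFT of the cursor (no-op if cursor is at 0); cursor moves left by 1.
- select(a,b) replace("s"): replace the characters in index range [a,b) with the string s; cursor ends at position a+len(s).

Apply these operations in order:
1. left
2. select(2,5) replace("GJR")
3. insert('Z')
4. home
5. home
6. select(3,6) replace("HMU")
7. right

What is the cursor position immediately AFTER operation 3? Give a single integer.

After op 1 (left): buf='POQHKC' cursor=0
After op 2 (select(2,5) replace("GJR")): buf='POGJRC' cursor=5
After op 3 (insert('Z')): buf='POGJRZC' cursor=6

Answer: 6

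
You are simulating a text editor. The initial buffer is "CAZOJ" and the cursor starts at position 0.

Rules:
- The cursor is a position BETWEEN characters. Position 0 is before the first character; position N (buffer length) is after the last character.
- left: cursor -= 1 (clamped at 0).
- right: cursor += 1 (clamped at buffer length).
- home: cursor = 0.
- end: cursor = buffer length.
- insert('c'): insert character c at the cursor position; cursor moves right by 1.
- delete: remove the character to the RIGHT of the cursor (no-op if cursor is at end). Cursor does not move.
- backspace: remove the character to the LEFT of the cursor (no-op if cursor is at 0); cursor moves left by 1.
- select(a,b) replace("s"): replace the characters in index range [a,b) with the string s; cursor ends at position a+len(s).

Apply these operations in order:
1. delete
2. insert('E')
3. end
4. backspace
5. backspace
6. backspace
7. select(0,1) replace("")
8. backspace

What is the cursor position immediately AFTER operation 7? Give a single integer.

Answer: 0

Derivation:
After op 1 (delete): buf='AZOJ' cursor=0
After op 2 (insert('E')): buf='EAZOJ' cursor=1
After op 3 (end): buf='EAZOJ' cursor=5
After op 4 (backspace): buf='EAZO' cursor=4
After op 5 (backspace): buf='EAZ' cursor=3
After op 6 (backspace): buf='EA' cursor=2
After op 7 (select(0,1) replace("")): buf='A' cursor=0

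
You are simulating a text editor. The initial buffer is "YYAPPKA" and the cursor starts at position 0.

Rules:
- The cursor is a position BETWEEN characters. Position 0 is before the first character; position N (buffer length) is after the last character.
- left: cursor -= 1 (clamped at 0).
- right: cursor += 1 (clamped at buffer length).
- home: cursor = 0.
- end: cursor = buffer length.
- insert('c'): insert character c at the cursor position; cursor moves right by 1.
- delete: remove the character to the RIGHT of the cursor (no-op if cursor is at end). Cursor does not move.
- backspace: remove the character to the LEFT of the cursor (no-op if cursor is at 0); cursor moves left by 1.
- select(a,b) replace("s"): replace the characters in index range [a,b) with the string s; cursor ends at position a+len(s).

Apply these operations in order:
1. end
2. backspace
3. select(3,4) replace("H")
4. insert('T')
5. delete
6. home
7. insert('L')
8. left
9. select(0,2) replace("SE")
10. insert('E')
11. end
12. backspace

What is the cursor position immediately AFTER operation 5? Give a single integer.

After op 1 (end): buf='YYAPPKA' cursor=7
After op 2 (backspace): buf='YYAPPK' cursor=6
After op 3 (select(3,4) replace("H")): buf='YYAHPK' cursor=4
After op 4 (insert('T')): buf='YYAHTPK' cursor=5
After op 5 (delete): buf='YYAHTK' cursor=5

Answer: 5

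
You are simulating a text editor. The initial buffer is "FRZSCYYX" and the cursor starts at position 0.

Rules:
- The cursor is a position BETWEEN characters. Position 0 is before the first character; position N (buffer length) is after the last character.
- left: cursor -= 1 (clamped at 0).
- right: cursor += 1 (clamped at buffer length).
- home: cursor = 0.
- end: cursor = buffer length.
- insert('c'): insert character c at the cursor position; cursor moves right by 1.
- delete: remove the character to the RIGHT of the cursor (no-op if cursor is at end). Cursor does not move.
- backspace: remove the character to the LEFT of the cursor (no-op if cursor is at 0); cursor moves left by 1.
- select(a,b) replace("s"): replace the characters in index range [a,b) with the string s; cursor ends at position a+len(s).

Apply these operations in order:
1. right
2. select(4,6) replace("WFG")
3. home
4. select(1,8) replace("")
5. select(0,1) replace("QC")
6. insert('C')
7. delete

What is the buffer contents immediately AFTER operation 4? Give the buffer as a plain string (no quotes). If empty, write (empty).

Answer: FX

Derivation:
After op 1 (right): buf='FRZSCYYX' cursor=1
After op 2 (select(4,6) replace("WFG")): buf='FRZSWFGYX' cursor=7
After op 3 (home): buf='FRZSWFGYX' cursor=0
After op 4 (select(1,8) replace("")): buf='FX' cursor=1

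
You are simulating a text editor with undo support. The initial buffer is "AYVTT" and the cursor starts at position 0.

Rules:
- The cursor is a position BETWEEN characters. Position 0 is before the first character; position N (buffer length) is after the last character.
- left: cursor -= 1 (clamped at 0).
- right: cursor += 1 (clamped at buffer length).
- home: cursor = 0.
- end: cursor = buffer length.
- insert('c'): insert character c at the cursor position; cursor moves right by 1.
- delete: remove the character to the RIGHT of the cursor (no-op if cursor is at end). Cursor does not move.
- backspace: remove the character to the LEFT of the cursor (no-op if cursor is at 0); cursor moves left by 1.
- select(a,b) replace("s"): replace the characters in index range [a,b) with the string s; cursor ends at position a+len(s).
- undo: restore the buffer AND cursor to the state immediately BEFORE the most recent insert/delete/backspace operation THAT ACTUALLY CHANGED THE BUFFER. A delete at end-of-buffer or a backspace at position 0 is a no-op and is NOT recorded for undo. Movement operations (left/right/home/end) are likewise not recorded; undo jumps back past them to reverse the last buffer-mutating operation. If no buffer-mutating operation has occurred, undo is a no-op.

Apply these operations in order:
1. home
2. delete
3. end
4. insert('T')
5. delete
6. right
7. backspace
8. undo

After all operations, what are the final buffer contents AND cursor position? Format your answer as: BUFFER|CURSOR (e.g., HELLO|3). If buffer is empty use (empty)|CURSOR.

Answer: YVTTT|5

Derivation:
After op 1 (home): buf='AYVTT' cursor=0
After op 2 (delete): buf='YVTT' cursor=0
After op 3 (end): buf='YVTT' cursor=4
After op 4 (insert('T')): buf='YVTTT' cursor=5
After op 5 (delete): buf='YVTTT' cursor=5
After op 6 (right): buf='YVTTT' cursor=5
After op 7 (backspace): buf='YVTT' cursor=4
After op 8 (undo): buf='YVTTT' cursor=5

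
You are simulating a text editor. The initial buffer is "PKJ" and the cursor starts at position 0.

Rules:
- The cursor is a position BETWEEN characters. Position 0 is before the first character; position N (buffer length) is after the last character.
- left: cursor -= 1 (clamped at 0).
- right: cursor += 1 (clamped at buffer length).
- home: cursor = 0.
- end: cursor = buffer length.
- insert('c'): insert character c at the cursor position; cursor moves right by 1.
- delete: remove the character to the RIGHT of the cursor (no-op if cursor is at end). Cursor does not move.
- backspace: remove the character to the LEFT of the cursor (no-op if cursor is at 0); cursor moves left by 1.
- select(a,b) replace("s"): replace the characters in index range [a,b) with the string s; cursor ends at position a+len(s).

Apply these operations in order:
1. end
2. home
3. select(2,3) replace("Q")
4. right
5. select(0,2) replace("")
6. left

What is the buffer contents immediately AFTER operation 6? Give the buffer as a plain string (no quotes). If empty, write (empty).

After op 1 (end): buf='PKJ' cursor=3
After op 2 (home): buf='PKJ' cursor=0
After op 3 (select(2,3) replace("Q")): buf='PKQ' cursor=3
After op 4 (right): buf='PKQ' cursor=3
After op 5 (select(0,2) replace("")): buf='Q' cursor=0
After op 6 (left): buf='Q' cursor=0

Answer: Q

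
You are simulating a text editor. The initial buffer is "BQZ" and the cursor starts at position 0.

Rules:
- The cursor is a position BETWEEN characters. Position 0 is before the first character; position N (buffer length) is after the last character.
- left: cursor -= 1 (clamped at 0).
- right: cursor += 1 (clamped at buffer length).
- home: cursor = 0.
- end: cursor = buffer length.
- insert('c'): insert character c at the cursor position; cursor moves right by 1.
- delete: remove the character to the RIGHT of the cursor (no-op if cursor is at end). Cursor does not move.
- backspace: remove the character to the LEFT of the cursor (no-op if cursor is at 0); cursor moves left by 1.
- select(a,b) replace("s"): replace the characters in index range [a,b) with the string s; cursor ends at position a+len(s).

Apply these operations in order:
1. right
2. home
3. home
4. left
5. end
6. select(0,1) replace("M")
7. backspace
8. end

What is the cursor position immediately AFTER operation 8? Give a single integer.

Answer: 2

Derivation:
After op 1 (right): buf='BQZ' cursor=1
After op 2 (home): buf='BQZ' cursor=0
After op 3 (home): buf='BQZ' cursor=0
After op 4 (left): buf='BQZ' cursor=0
After op 5 (end): buf='BQZ' cursor=3
After op 6 (select(0,1) replace("M")): buf='MQZ' cursor=1
After op 7 (backspace): buf='QZ' cursor=0
After op 8 (end): buf='QZ' cursor=2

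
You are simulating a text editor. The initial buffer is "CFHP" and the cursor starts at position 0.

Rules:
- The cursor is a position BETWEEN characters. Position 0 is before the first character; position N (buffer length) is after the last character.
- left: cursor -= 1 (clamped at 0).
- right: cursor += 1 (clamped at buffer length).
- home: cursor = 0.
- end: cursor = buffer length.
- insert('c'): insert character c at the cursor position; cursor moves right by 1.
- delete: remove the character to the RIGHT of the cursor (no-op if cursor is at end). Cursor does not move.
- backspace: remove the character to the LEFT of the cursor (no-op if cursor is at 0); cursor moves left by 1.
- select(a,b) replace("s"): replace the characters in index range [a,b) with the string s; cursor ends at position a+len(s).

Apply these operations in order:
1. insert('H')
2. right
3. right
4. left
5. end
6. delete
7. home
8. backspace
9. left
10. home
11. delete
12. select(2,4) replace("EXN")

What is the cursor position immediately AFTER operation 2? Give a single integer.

After op 1 (insert('H')): buf='HCFHP' cursor=1
After op 2 (right): buf='HCFHP' cursor=2

Answer: 2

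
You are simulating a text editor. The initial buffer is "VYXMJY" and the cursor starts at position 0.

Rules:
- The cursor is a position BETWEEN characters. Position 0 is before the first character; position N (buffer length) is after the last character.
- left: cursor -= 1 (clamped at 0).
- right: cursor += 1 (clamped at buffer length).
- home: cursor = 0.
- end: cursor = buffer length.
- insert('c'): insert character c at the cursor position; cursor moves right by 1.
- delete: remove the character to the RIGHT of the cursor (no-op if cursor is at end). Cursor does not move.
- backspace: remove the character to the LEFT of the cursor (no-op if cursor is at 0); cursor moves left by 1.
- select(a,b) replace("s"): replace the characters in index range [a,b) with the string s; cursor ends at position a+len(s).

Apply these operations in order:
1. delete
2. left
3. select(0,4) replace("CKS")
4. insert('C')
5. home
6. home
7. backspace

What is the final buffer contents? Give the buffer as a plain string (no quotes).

After op 1 (delete): buf='YXMJY' cursor=0
After op 2 (left): buf='YXMJY' cursor=0
After op 3 (select(0,4) replace("CKS")): buf='CKSY' cursor=3
After op 4 (insert('C')): buf='CKSCY' cursor=4
After op 5 (home): buf='CKSCY' cursor=0
After op 6 (home): buf='CKSCY' cursor=0
After op 7 (backspace): buf='CKSCY' cursor=0

Answer: CKSCY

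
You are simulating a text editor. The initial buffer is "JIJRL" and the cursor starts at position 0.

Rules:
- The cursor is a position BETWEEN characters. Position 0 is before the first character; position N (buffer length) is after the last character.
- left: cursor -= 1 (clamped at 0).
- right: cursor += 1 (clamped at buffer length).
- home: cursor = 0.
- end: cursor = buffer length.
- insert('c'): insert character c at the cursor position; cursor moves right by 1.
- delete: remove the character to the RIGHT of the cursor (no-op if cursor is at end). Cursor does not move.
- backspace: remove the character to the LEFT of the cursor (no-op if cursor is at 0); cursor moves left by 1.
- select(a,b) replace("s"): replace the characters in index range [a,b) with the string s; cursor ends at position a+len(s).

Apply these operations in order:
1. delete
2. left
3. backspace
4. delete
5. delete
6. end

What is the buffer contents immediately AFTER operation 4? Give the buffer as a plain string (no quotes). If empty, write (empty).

Answer: JRL

Derivation:
After op 1 (delete): buf='IJRL' cursor=0
After op 2 (left): buf='IJRL' cursor=0
After op 3 (backspace): buf='IJRL' cursor=0
After op 4 (delete): buf='JRL' cursor=0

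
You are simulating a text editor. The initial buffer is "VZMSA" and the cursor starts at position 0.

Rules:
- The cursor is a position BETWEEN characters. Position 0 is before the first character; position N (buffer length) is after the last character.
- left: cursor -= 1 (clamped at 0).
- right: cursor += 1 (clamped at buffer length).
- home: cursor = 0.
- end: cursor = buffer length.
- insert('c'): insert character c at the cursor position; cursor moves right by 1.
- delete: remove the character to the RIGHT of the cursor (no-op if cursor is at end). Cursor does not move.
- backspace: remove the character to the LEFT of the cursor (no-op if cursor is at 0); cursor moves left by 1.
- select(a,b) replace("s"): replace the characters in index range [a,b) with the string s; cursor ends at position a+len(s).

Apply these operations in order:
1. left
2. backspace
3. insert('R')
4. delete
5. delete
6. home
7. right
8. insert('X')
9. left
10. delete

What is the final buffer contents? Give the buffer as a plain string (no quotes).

After op 1 (left): buf='VZMSA' cursor=0
After op 2 (backspace): buf='VZMSA' cursor=0
After op 3 (insert('R')): buf='RVZMSA' cursor=1
After op 4 (delete): buf='RZMSA' cursor=1
After op 5 (delete): buf='RMSA' cursor=1
After op 6 (home): buf='RMSA' cursor=0
After op 7 (right): buf='RMSA' cursor=1
After op 8 (insert('X')): buf='RXMSA' cursor=2
After op 9 (left): buf='RXMSA' cursor=1
After op 10 (delete): buf='RMSA' cursor=1

Answer: RMSA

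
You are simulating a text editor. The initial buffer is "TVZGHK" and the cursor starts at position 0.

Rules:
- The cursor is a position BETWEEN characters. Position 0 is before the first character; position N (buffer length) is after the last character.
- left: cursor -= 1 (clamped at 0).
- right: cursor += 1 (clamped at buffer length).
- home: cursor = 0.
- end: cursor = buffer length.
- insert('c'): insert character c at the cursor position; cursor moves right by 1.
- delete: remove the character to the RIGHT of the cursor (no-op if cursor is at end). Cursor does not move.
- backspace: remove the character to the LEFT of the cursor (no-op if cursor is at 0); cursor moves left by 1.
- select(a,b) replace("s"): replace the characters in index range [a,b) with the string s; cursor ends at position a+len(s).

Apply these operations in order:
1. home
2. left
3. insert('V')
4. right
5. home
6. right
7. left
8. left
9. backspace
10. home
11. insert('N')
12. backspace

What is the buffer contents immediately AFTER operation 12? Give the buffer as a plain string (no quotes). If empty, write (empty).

Answer: VTVZGHK

Derivation:
After op 1 (home): buf='TVZGHK' cursor=0
After op 2 (left): buf='TVZGHK' cursor=0
After op 3 (insert('V')): buf='VTVZGHK' cursor=1
After op 4 (right): buf='VTVZGHK' cursor=2
After op 5 (home): buf='VTVZGHK' cursor=0
After op 6 (right): buf='VTVZGHK' cursor=1
After op 7 (left): buf='VTVZGHK' cursor=0
After op 8 (left): buf='VTVZGHK' cursor=0
After op 9 (backspace): buf='VTVZGHK' cursor=0
After op 10 (home): buf='VTVZGHK' cursor=0
After op 11 (insert('N')): buf='NVTVZGHK' cursor=1
After op 12 (backspace): buf='VTVZGHK' cursor=0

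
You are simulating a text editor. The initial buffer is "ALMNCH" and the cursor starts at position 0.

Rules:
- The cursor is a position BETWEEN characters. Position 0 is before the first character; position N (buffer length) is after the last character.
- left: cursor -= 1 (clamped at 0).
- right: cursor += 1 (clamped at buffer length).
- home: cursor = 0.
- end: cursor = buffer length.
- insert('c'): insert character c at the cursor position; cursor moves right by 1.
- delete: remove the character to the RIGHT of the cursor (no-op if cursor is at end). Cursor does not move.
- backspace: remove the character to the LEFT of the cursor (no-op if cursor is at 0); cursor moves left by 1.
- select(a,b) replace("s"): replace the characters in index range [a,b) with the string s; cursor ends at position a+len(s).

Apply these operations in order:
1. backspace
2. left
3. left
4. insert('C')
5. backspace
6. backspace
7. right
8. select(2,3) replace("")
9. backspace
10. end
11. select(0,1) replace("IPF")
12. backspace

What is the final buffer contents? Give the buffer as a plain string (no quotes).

Answer: IPNCH

Derivation:
After op 1 (backspace): buf='ALMNCH' cursor=0
After op 2 (left): buf='ALMNCH' cursor=0
After op 3 (left): buf='ALMNCH' cursor=0
After op 4 (insert('C')): buf='CALMNCH' cursor=1
After op 5 (backspace): buf='ALMNCH' cursor=0
After op 6 (backspace): buf='ALMNCH' cursor=0
After op 7 (right): buf='ALMNCH' cursor=1
After op 8 (select(2,3) replace("")): buf='ALNCH' cursor=2
After op 9 (backspace): buf='ANCH' cursor=1
After op 10 (end): buf='ANCH' cursor=4
After op 11 (select(0,1) replace("IPF")): buf='IPFNCH' cursor=3
After op 12 (backspace): buf='IPNCH' cursor=2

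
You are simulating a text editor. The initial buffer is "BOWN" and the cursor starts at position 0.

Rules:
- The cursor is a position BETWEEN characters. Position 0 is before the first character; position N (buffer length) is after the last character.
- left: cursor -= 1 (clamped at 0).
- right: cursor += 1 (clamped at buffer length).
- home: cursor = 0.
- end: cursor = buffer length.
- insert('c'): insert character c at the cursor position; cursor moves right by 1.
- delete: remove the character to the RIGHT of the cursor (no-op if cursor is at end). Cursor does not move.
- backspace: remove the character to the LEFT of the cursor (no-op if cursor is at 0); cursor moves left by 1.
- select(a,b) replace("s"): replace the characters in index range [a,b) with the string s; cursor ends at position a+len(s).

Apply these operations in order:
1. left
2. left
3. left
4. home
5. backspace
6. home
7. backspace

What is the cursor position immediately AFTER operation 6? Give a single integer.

Answer: 0

Derivation:
After op 1 (left): buf='BOWN' cursor=0
After op 2 (left): buf='BOWN' cursor=0
After op 3 (left): buf='BOWN' cursor=0
After op 4 (home): buf='BOWN' cursor=0
After op 5 (backspace): buf='BOWN' cursor=0
After op 6 (home): buf='BOWN' cursor=0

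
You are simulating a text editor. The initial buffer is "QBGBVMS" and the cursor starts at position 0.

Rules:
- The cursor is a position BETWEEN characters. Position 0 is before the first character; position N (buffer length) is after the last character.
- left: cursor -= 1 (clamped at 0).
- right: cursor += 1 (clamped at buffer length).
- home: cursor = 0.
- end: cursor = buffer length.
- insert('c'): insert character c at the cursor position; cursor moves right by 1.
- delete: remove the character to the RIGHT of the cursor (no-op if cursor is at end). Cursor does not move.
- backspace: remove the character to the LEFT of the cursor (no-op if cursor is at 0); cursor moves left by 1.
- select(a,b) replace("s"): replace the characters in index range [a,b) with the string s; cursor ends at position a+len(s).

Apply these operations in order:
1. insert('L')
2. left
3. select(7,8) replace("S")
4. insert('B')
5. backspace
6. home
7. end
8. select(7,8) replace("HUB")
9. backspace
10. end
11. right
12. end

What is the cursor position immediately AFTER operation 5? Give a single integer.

After op 1 (insert('L')): buf='LQBGBVMS' cursor=1
After op 2 (left): buf='LQBGBVMS' cursor=0
After op 3 (select(7,8) replace("S")): buf='LQBGBVMS' cursor=8
After op 4 (insert('B')): buf='LQBGBVMSB' cursor=9
After op 5 (backspace): buf='LQBGBVMS' cursor=8

Answer: 8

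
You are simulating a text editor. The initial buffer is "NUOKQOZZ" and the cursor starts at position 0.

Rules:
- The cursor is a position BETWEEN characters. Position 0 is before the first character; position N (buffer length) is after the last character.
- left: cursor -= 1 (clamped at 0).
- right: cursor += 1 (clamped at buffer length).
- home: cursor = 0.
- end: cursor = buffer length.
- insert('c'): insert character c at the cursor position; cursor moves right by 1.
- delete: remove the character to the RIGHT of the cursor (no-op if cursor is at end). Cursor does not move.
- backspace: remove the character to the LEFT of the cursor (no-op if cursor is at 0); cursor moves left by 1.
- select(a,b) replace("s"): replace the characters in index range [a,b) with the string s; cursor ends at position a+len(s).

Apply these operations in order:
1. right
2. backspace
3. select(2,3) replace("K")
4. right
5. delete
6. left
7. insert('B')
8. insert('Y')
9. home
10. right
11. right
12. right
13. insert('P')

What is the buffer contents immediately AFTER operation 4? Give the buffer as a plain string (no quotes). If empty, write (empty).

Answer: UOKQOZZ

Derivation:
After op 1 (right): buf='NUOKQOZZ' cursor=1
After op 2 (backspace): buf='UOKQOZZ' cursor=0
After op 3 (select(2,3) replace("K")): buf='UOKQOZZ' cursor=3
After op 4 (right): buf='UOKQOZZ' cursor=4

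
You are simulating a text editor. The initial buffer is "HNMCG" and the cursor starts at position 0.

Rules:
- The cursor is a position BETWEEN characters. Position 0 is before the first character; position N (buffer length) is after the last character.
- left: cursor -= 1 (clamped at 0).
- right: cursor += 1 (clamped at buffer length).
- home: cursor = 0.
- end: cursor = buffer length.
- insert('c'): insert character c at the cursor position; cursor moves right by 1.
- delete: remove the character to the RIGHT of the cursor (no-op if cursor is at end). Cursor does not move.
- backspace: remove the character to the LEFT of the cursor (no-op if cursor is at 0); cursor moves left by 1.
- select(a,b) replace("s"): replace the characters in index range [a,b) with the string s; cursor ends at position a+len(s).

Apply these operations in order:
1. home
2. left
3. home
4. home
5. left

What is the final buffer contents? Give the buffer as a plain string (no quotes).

Answer: HNMCG

Derivation:
After op 1 (home): buf='HNMCG' cursor=0
After op 2 (left): buf='HNMCG' cursor=0
After op 3 (home): buf='HNMCG' cursor=0
After op 4 (home): buf='HNMCG' cursor=0
After op 5 (left): buf='HNMCG' cursor=0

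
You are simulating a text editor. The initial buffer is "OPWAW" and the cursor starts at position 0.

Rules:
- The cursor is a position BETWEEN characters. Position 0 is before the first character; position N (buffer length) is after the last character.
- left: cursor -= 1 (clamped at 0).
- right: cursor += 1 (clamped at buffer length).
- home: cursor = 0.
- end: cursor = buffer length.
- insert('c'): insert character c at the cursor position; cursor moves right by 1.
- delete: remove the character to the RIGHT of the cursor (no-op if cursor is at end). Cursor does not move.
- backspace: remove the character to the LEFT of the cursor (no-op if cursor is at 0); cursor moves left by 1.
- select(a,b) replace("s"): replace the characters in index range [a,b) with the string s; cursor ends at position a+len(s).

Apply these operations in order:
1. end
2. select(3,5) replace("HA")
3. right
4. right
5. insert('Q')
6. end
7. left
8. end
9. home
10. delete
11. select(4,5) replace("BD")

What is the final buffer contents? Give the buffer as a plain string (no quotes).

Answer: PWHABD

Derivation:
After op 1 (end): buf='OPWAW' cursor=5
After op 2 (select(3,5) replace("HA")): buf='OPWHA' cursor=5
After op 3 (right): buf='OPWHA' cursor=5
After op 4 (right): buf='OPWHA' cursor=5
After op 5 (insert('Q')): buf='OPWHAQ' cursor=6
After op 6 (end): buf='OPWHAQ' cursor=6
After op 7 (left): buf='OPWHAQ' cursor=5
After op 8 (end): buf='OPWHAQ' cursor=6
After op 9 (home): buf='OPWHAQ' cursor=0
After op 10 (delete): buf='PWHAQ' cursor=0
After op 11 (select(4,5) replace("BD")): buf='PWHABD' cursor=6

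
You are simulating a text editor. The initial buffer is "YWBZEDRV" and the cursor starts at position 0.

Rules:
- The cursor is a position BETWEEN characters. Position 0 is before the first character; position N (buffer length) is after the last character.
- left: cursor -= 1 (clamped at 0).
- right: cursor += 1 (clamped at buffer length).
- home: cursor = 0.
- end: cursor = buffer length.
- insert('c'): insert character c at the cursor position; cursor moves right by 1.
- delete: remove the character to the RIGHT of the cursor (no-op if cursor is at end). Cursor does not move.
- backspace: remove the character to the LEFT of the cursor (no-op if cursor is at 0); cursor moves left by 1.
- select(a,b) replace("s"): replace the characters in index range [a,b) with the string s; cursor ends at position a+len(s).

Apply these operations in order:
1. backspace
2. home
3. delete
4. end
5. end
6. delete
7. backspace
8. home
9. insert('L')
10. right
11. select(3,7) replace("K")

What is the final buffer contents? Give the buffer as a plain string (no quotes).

Answer: LWBK

Derivation:
After op 1 (backspace): buf='YWBZEDRV' cursor=0
After op 2 (home): buf='YWBZEDRV' cursor=0
After op 3 (delete): buf='WBZEDRV' cursor=0
After op 4 (end): buf='WBZEDRV' cursor=7
After op 5 (end): buf='WBZEDRV' cursor=7
After op 6 (delete): buf='WBZEDRV' cursor=7
After op 7 (backspace): buf='WBZEDR' cursor=6
After op 8 (home): buf='WBZEDR' cursor=0
After op 9 (insert('L')): buf='LWBZEDR' cursor=1
After op 10 (right): buf='LWBZEDR' cursor=2
After op 11 (select(3,7) replace("K")): buf='LWBK' cursor=4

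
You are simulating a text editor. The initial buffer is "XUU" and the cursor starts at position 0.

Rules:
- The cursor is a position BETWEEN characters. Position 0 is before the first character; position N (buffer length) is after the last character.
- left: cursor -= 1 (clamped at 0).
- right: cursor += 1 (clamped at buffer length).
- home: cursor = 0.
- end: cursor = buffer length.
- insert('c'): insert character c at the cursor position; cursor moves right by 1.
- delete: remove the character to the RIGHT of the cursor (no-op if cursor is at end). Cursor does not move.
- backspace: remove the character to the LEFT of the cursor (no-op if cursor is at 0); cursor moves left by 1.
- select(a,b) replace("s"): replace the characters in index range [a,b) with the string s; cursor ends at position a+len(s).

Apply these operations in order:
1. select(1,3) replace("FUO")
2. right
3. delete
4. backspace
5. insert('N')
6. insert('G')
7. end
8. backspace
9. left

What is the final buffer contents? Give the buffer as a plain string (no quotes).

After op 1 (select(1,3) replace("FUO")): buf='XFUO' cursor=4
After op 2 (right): buf='XFUO' cursor=4
After op 3 (delete): buf='XFUO' cursor=4
After op 4 (backspace): buf='XFU' cursor=3
After op 5 (insert('N')): buf='XFUN' cursor=4
After op 6 (insert('G')): buf='XFUNG' cursor=5
After op 7 (end): buf='XFUNG' cursor=5
After op 8 (backspace): buf='XFUN' cursor=4
After op 9 (left): buf='XFUN' cursor=3

Answer: XFUN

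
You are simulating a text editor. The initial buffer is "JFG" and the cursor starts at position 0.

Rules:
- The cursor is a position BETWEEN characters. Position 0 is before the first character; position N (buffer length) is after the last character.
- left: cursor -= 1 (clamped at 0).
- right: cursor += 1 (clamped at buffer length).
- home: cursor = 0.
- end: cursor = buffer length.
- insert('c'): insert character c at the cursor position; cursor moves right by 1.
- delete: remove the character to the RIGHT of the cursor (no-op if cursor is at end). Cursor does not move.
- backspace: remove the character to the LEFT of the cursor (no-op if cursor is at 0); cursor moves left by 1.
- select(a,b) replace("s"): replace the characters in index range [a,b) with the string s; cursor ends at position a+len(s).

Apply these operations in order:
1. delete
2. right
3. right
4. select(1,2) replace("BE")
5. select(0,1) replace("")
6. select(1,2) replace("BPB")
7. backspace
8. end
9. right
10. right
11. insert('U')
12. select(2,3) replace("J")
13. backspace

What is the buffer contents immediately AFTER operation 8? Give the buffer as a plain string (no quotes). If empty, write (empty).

Answer: BBP

Derivation:
After op 1 (delete): buf='FG' cursor=0
After op 2 (right): buf='FG' cursor=1
After op 3 (right): buf='FG' cursor=2
After op 4 (select(1,2) replace("BE")): buf='FBE' cursor=3
After op 5 (select(0,1) replace("")): buf='BE' cursor=0
After op 6 (select(1,2) replace("BPB")): buf='BBPB' cursor=4
After op 7 (backspace): buf='BBP' cursor=3
After op 8 (end): buf='BBP' cursor=3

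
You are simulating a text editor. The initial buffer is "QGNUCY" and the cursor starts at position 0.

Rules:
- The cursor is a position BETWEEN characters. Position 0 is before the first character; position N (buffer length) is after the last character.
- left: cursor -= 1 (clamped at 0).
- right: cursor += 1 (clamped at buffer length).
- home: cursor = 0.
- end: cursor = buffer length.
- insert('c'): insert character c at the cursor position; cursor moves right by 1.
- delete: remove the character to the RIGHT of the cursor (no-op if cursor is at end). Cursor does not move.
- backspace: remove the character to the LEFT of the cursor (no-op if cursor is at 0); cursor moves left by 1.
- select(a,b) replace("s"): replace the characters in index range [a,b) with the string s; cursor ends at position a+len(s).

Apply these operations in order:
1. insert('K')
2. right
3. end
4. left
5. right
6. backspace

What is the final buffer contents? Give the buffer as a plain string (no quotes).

After op 1 (insert('K')): buf='KQGNUCY' cursor=1
After op 2 (right): buf='KQGNUCY' cursor=2
After op 3 (end): buf='KQGNUCY' cursor=7
After op 4 (left): buf='KQGNUCY' cursor=6
After op 5 (right): buf='KQGNUCY' cursor=7
After op 6 (backspace): buf='KQGNUC' cursor=6

Answer: KQGNUC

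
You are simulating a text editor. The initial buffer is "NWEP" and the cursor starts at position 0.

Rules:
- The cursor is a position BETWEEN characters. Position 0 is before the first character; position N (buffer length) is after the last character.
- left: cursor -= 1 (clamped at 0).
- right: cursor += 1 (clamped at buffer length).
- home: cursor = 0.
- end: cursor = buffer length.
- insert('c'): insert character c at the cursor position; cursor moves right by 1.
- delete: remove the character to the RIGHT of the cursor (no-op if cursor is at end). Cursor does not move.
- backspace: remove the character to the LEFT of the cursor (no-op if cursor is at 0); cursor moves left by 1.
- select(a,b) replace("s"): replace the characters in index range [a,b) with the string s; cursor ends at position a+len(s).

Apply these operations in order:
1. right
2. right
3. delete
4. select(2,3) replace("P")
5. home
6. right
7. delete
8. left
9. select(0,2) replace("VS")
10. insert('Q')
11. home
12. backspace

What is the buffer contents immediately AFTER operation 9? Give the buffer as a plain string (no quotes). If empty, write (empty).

After op 1 (right): buf='NWEP' cursor=1
After op 2 (right): buf='NWEP' cursor=2
After op 3 (delete): buf='NWP' cursor=2
After op 4 (select(2,3) replace("P")): buf='NWP' cursor=3
After op 5 (home): buf='NWP' cursor=0
After op 6 (right): buf='NWP' cursor=1
After op 7 (delete): buf='NP' cursor=1
After op 8 (left): buf='NP' cursor=0
After op 9 (select(0,2) replace("VS")): buf='VS' cursor=2

Answer: VS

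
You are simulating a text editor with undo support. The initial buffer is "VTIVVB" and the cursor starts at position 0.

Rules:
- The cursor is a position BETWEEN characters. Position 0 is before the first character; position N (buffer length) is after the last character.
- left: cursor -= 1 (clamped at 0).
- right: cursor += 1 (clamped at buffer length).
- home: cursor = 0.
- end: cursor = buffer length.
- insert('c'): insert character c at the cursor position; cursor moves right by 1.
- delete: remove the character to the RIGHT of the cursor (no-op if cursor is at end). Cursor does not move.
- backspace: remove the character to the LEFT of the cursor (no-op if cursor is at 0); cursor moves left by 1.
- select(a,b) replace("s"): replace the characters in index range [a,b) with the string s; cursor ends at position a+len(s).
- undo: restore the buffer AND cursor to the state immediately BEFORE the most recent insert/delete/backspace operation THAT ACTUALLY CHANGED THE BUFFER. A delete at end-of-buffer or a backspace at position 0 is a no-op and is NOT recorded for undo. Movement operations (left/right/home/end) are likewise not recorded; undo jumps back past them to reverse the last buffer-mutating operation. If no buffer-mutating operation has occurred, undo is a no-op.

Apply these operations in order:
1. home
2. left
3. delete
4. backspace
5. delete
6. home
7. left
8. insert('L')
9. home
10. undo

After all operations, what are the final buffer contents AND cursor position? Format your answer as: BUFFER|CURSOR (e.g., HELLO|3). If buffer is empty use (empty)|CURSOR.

After op 1 (home): buf='VTIVVB' cursor=0
After op 2 (left): buf='VTIVVB' cursor=0
After op 3 (delete): buf='TIVVB' cursor=0
After op 4 (backspace): buf='TIVVB' cursor=0
After op 5 (delete): buf='IVVB' cursor=0
After op 6 (home): buf='IVVB' cursor=0
After op 7 (left): buf='IVVB' cursor=0
After op 8 (insert('L')): buf='LIVVB' cursor=1
After op 9 (home): buf='LIVVB' cursor=0
After op 10 (undo): buf='IVVB' cursor=0

Answer: IVVB|0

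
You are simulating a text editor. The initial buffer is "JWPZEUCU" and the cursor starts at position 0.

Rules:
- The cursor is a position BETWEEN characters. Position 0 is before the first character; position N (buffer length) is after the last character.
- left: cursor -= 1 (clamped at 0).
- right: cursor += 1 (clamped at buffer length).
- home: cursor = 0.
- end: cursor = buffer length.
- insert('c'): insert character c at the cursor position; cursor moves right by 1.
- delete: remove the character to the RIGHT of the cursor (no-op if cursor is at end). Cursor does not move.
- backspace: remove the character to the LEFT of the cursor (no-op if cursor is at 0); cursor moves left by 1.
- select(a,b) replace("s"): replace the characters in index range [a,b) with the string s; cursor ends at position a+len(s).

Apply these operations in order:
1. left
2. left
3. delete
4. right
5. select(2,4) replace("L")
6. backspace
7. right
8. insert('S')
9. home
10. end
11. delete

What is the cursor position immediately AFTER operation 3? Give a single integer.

After op 1 (left): buf='JWPZEUCU' cursor=0
After op 2 (left): buf='JWPZEUCU' cursor=0
After op 3 (delete): buf='WPZEUCU' cursor=0

Answer: 0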